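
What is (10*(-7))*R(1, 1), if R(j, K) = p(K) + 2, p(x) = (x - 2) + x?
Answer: -140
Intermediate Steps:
p(x) = -2 + 2*x (p(x) = (-2 + x) + x = -2 + 2*x)
R(j, K) = 2*K (R(j, K) = (-2 + 2*K) + 2 = 2*K)
(10*(-7))*R(1, 1) = (10*(-7))*(2*1) = -70*2 = -140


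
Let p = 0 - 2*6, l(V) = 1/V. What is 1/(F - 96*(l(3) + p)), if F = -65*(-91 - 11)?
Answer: 1/7750 ≈ 0.00012903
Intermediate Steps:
p = -12 (p = 0 - 12 = -12)
F = 6630 (F = -65*(-102) = 6630)
1/(F - 96*(l(3) + p)) = 1/(6630 - 96*(1/3 - 12)) = 1/(6630 - 96*(-35/3)) = 1/(6630 + 1120) = 1/7750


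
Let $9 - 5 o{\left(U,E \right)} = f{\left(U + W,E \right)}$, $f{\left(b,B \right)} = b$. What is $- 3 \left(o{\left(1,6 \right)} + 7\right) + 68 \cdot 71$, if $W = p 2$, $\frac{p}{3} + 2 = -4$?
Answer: $\frac{23903}{5} \approx 4780.6$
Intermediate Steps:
$p = -18$ ($p = -6 + 3 \left(-4\right) = -6 - 12 = -18$)
$W = -36$ ($W = \left(-18\right) 2 = -36$)
$o{\left(U,E \right)} = 9 - \frac{U}{5}$ ($o{\left(U,E \right)} = \frac{9}{5} - \frac{U - 36}{5} = \frac{9}{5} - \frac{-36 + U}{5} = \frac{9}{5} - \left(- \frac{36}{5} + \frac{U}{5}\right) = 9 - \frac{U}{5}$)
$- 3 \left(o{\left(1,6 \right)} + 7\right) + 68 \cdot 71 = - 3 \left(\left(9 - \frac{1}{5}\right) + 7\right) + 68 \cdot 71 = - 3 \left(\left(9 - \frac{1}{5}\right) + 7\right) + 4828 = - 3 \left(\frac{44}{5} + 7\right) + 4828 = \left(-3\right) \frac{79}{5} + 4828 = - \frac{237}{5} + 4828 = \frac{23903}{5}$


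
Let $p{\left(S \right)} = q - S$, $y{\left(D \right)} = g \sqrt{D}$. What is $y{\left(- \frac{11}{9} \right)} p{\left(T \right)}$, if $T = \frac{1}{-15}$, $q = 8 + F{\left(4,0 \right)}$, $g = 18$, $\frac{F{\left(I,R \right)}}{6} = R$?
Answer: $\frac{242 i \sqrt{11}}{5} \approx 160.52 i$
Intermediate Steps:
$F{\left(I,R \right)} = 6 R$
$y{\left(D \right)} = 18 \sqrt{D}$
$q = 8$ ($q = 8 + 6 \cdot 0 = 8 + 0 = 8$)
$T = - \frac{1}{15} \approx -0.066667$
$p{\left(S \right)} = 8 - S$
$y{\left(- \frac{11}{9} \right)} p{\left(T \right)} = 18 \sqrt{- \frac{11}{9}} \left(8 - - \frac{1}{15}\right) = 18 \sqrt{\left(-11\right) \frac{1}{9}} \left(8 + \frac{1}{15}\right) = 18 \sqrt{- \frac{11}{9}} \cdot \frac{121}{15} = 18 \frac{i \sqrt{11}}{3} \cdot \frac{121}{15} = 6 i \sqrt{11} \cdot \frac{121}{15} = \frac{242 i \sqrt{11}}{5}$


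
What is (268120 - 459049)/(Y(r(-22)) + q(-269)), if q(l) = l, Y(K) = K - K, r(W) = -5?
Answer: 190929/269 ≈ 709.77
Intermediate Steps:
Y(K) = 0
(268120 - 459049)/(Y(r(-22)) + q(-269)) = (268120 - 459049)/(0 - 269) = -190929/(-269) = -190929*(-1/269) = 190929/269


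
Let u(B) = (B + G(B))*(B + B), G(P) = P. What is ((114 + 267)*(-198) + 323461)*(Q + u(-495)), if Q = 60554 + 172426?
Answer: 300871740840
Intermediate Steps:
u(B) = 4*B² (u(B) = (B + B)*(B + B) = (2*B)*(2*B) = 4*B²)
Q = 232980
((114 + 267)*(-198) + 323461)*(Q + u(-495)) = ((114 + 267)*(-198) + 323461)*(232980 + 4*(-495)²) = (381*(-198) + 323461)*(232980 + 4*245025) = (-75438 + 323461)*(232980 + 980100) = 248023*1213080 = 300871740840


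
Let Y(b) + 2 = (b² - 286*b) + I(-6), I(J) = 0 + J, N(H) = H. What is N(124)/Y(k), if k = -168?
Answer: 31/19066 ≈ 0.0016259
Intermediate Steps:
I(J) = J
Y(b) = -8 + b² - 286*b (Y(b) = -2 + ((b² - 286*b) - 6) = -2 + (-6 + b² - 286*b) = -8 + b² - 286*b)
N(124)/Y(k) = 124/(-8 + (-168)² - 286*(-168)) = 124/(-8 + 28224 + 48048) = 124/76264 = 124*(1/76264) = 31/19066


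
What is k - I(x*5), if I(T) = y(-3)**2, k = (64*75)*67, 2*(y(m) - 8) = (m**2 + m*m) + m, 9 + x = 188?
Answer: 1285439/4 ≈ 3.2136e+5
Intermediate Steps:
x = 179 (x = -9 + 188 = 179)
y(m) = 8 + m**2 + m/2 (y(m) = 8 + ((m**2 + m*m) + m)/2 = 8 + ((m**2 + m**2) + m)/2 = 8 + (2*m**2 + m)/2 = 8 + (m + 2*m**2)/2 = 8 + (m**2 + m/2) = 8 + m**2 + m/2)
k = 321600 (k = 4800*67 = 321600)
I(T) = 961/4 (I(T) = (8 + (-3)**2 + (1/2)*(-3))**2 = (8 + 9 - 3/2)**2 = (31/2)**2 = 961/4)
k - I(x*5) = 321600 - 1*961/4 = 321600 - 961/4 = 1285439/4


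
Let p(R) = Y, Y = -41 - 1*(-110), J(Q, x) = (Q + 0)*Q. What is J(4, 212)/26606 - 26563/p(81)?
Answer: -353367037/917907 ≈ -384.97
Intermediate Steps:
J(Q, x) = Q² (J(Q, x) = Q*Q = Q²)
Y = 69 (Y = -41 + 110 = 69)
p(R) = 69
J(4, 212)/26606 - 26563/p(81) = 4²/26606 - 26563/69 = 16*(1/26606) - 26563*1/69 = 8/13303 - 26563/69 = -353367037/917907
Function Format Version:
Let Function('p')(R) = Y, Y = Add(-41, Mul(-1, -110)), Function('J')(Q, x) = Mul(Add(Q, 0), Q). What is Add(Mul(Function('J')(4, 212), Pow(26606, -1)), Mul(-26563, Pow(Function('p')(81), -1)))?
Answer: Rational(-353367037, 917907) ≈ -384.97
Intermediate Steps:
Function('J')(Q, x) = Pow(Q, 2) (Function('J')(Q, x) = Mul(Q, Q) = Pow(Q, 2))
Y = 69 (Y = Add(-41, 110) = 69)
Function('p')(R) = 69
Add(Mul(Function('J')(4, 212), Pow(26606, -1)), Mul(-26563, Pow(Function('p')(81), -1))) = Add(Mul(Pow(4, 2), Pow(26606, -1)), Mul(-26563, Pow(69, -1))) = Add(Mul(16, Rational(1, 26606)), Mul(-26563, Rational(1, 69))) = Add(Rational(8, 13303), Rational(-26563, 69)) = Rational(-353367037, 917907)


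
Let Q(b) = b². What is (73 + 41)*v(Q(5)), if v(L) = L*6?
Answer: 17100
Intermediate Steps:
v(L) = 6*L
(73 + 41)*v(Q(5)) = (73 + 41)*(6*5²) = 114*(6*25) = 114*150 = 17100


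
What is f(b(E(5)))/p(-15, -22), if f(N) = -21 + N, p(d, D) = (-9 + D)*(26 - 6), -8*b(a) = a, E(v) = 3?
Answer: 171/4960 ≈ 0.034476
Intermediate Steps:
b(a) = -a/8
p(d, D) = -180 + 20*D (p(d, D) = (-9 + D)*20 = -180 + 20*D)
f(b(E(5)))/p(-15, -22) = (-21 - ⅛*3)/(-180 + 20*(-22)) = (-21 - 3/8)/(-180 - 440) = -171/8/(-620) = -171/8*(-1/620) = 171/4960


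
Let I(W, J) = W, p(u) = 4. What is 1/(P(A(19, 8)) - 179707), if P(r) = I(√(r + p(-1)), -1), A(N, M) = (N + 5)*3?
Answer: -179707/32294605773 - 2*√19/32294605773 ≈ -5.5649e-6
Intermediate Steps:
A(N, M) = 15 + 3*N (A(N, M) = (5 + N)*3 = 15 + 3*N)
P(r) = √(4 + r) (P(r) = √(r + 4) = √(4 + r))
1/(P(A(19, 8)) - 179707) = 1/(√(4 + (15 + 3*19)) - 179707) = 1/(√(4 + (15 + 57)) - 179707) = 1/(√(4 + 72) - 179707) = 1/(√76 - 179707) = 1/(2*√19 - 179707) = 1/(-179707 + 2*√19)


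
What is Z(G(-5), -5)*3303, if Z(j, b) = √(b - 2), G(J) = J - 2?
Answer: 3303*I*√7 ≈ 8738.9*I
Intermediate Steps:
G(J) = -2 + J
Z(j, b) = √(-2 + b)
Z(G(-5), -5)*3303 = √(-2 - 5)*3303 = √(-7)*3303 = (I*√7)*3303 = 3303*I*√7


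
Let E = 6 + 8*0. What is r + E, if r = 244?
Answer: 250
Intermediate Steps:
E = 6 (E = 6 + 0 = 6)
r + E = 244 + 6 = 250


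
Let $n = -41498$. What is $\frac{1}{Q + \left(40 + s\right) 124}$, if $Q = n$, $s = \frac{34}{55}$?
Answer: $- \frac{55}{2005374} \approx -2.7426 \cdot 10^{-5}$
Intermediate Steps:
$s = \frac{34}{55}$ ($s = 34 \cdot \frac{1}{55} = \frac{34}{55} \approx 0.61818$)
$Q = -41498$
$\frac{1}{Q + \left(40 + s\right) 124} = \frac{1}{-41498 + \left(40 + \frac{34}{55}\right) 124} = \frac{1}{-41498 + \frac{2234}{55} \cdot 124} = \frac{1}{-41498 + \frac{277016}{55}} = \frac{1}{- \frac{2005374}{55}} = - \frac{55}{2005374}$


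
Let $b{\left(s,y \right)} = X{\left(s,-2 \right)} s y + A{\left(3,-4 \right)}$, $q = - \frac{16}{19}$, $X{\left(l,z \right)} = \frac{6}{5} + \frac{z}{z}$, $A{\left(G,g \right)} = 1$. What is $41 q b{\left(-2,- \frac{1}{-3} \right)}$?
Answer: $\frac{4592}{285} \approx 16.112$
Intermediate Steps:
$X{\left(l,z \right)} = \frac{11}{5}$ ($X{\left(l,z \right)} = 6 \cdot \frac{1}{5} + 1 = \frac{6}{5} + 1 = \frac{11}{5}$)
$q = - \frac{16}{19}$ ($q = \left(-16\right) \frac{1}{19} = - \frac{16}{19} \approx -0.8421$)
$b{\left(s,y \right)} = 1 + \frac{11 s y}{5}$ ($b{\left(s,y \right)} = \frac{11 s}{5} y + 1 = \frac{11 s y}{5} + 1 = 1 + \frac{11 s y}{5}$)
$41 q b{\left(-2,- \frac{1}{-3} \right)} = 41 \left(- \frac{16}{19}\right) \left(1 + \frac{11}{5} \left(-2\right) \left(- \frac{1}{-3}\right)\right) = - \frac{656 \left(1 + \frac{11}{5} \left(-2\right) \left(\left(-1\right) \left(- \frac{1}{3}\right)\right)\right)}{19} = - \frac{656 \left(1 + \frac{11}{5} \left(-2\right) \frac{1}{3}\right)}{19} = - \frac{656 \left(1 - \frac{22}{15}\right)}{19} = \left(- \frac{656}{19}\right) \left(- \frac{7}{15}\right) = \frac{4592}{285}$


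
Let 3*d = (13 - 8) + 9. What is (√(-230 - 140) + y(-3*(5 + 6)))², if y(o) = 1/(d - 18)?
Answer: (-3 + 40*I*√370)²/1600 ≈ -369.99 - 2.8853*I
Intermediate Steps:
d = 14/3 (d = ((13 - 8) + 9)/3 = (5 + 9)/3 = (⅓)*14 = 14/3 ≈ 4.6667)
y(o) = -3/40 (y(o) = 1/(14/3 - 18) = 1/(-40/3) = -3/40)
(√(-230 - 140) + y(-3*(5 + 6)))² = (√(-230 - 140) - 3/40)² = (√(-370) - 3/40)² = (I*√370 - 3/40)² = (-3/40 + I*√370)²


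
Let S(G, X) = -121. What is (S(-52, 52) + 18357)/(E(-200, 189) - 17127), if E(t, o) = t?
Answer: -18236/17327 ≈ -1.0525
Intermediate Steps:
(S(-52, 52) + 18357)/(E(-200, 189) - 17127) = (-121 + 18357)/(-200 - 17127) = 18236/(-17327) = 18236*(-1/17327) = -18236/17327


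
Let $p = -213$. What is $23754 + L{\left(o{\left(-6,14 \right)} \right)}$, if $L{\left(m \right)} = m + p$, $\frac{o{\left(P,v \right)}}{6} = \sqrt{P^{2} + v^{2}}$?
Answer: $23541 + 12 \sqrt{58} \approx 23632.0$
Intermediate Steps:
$o{\left(P,v \right)} = 6 \sqrt{P^{2} + v^{2}}$
$L{\left(m \right)} = -213 + m$ ($L{\left(m \right)} = m - 213 = -213 + m$)
$23754 + L{\left(o{\left(-6,14 \right)} \right)} = 23754 - \left(213 - 6 \sqrt{\left(-6\right)^{2} + 14^{2}}\right) = 23754 - \left(213 - 6 \sqrt{36 + 196}\right) = 23754 - \left(213 - 6 \sqrt{232}\right) = 23754 - \left(213 - 6 \cdot 2 \sqrt{58}\right) = 23754 - \left(213 - 12 \sqrt{58}\right) = 23541 + 12 \sqrt{58}$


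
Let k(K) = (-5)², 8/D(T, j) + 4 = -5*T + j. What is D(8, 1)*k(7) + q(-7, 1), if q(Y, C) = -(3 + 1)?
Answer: -372/43 ≈ -8.6512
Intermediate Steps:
q(Y, C) = -4 (q(Y, C) = -1*4 = -4)
D(T, j) = 8/(-4 + j - 5*T) (D(T, j) = 8/(-4 + (-5*T + j)) = 8/(-4 + (j - 5*T)) = 8/(-4 + j - 5*T))
k(K) = 25
D(8, 1)*k(7) + q(-7, 1) = (8/(-4 + 1 - 5*8))*25 - 4 = (8/(-4 + 1 - 40))*25 - 4 = (8/(-43))*25 - 4 = (8*(-1/43))*25 - 4 = -8/43*25 - 4 = -200/43 - 4 = -372/43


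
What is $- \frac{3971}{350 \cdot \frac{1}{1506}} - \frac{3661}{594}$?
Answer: $- \frac{1776797497}{103950} \approx -17093.0$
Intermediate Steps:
$- \frac{3971}{350 \cdot \frac{1}{1506}} - \frac{3661}{594} = - \frac{3971}{\frac{175}{753}} - \frac{3661}{594} = \left(-3971\right) \frac{753}{175} - \frac{3661}{594} = - \frac{2990163}{175} - \frac{3661}{594} = - \frac{1776797497}{103950}$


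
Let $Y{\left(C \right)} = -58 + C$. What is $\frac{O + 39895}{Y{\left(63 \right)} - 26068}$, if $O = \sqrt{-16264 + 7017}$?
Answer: $- \frac{39895}{26063} - \frac{i \sqrt{9247}}{26063} \approx -1.5307 - 0.0036896 i$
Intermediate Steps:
$O = i \sqrt{9247}$ ($O = \sqrt{-9247} = i \sqrt{9247} \approx 96.161 i$)
$\frac{O + 39895}{Y{\left(63 \right)} - 26068} = \frac{i \sqrt{9247} + 39895}{\left(-58 + 63\right) - 26068} = \frac{39895 + i \sqrt{9247}}{5 - 26068} = \frac{39895 + i \sqrt{9247}}{-26063} = \left(39895 + i \sqrt{9247}\right) \left(- \frac{1}{26063}\right) = - \frac{39895}{26063} - \frac{i \sqrt{9247}}{26063}$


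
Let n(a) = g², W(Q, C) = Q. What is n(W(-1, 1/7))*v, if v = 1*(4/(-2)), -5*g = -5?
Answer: -2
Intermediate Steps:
g = 1 (g = -⅕*(-5) = 1)
n(a) = 1 (n(a) = 1² = 1)
v = -2 (v = 1*(4*(-½)) = 1*(-2) = -2)
n(W(-1, 1/7))*v = 1*(-2) = -2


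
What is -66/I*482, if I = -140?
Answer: 7953/35 ≈ 227.23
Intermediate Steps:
-66/I*482 = -66/(-140)*482 = -66*(-1/140)*482 = (33/70)*482 = 7953/35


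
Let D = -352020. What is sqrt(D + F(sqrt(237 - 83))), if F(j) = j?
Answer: sqrt(-352020 + sqrt(154)) ≈ 593.3*I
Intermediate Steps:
sqrt(D + F(sqrt(237 - 83))) = sqrt(-352020 + sqrt(237 - 83)) = sqrt(-352020 + sqrt(154))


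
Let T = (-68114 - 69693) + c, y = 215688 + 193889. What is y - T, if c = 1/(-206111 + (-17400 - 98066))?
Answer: 176026104569/321577 ≈ 5.4738e+5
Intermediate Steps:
y = 409577
c = -1/321577 (c = 1/(-206111 - 115466) = 1/(-321577) = -1/321577 ≈ -3.1097e-6)
T = -44315561640/321577 (T = (-68114 - 69693) - 1/321577 = -137807 - 1/321577 = -44315561640/321577 ≈ -1.3781e+5)
y - T = 409577 - 1*(-44315561640/321577) = 409577 + 44315561640/321577 = 176026104569/321577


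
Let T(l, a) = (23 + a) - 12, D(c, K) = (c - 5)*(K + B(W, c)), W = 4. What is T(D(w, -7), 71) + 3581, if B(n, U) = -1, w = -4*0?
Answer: 3663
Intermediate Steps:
w = 0
D(c, K) = (-1 + K)*(-5 + c) (D(c, K) = (c - 5)*(K - 1) = (-5 + c)*(-1 + K) = (-1 + K)*(-5 + c))
T(l, a) = 11 + a
T(D(w, -7), 71) + 3581 = (11 + 71) + 3581 = 82 + 3581 = 3663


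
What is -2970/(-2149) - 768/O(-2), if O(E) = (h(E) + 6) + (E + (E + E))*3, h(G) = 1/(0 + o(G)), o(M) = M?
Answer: 3375114/53725 ≈ 62.822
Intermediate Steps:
h(G) = 1/G (h(G) = 1/(0 + G) = 1/G)
O(E) = 6 + 1/E + 9*E (O(E) = (1/E + 6) + (E + (E + E))*3 = (6 + 1/E) + (E + 2*E)*3 = (6 + 1/E) + (3*E)*3 = (6 + 1/E) + 9*E = 6 + 1/E + 9*E)
-2970/(-2149) - 768/O(-2) = -2970/(-2149) - 768/(6 + 1/(-2) + 9*(-2)) = -2970*(-1/2149) - 768/(6 - 1/2 - 18) = 2970/2149 - 768/(-25/2) = 2970/2149 - 768*(-2/25) = 2970/2149 + 1536/25 = 3375114/53725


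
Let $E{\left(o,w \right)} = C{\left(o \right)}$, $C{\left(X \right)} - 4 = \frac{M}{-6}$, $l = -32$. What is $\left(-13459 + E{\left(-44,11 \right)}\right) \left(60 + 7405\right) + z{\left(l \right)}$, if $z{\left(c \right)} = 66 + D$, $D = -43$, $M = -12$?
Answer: $-100426622$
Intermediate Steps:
$C{\left(X \right)} = 6$ ($C{\left(X \right)} = 4 - \frac{12}{-6} = 4 - -2 = 4 + 2 = 6$)
$E{\left(o,w \right)} = 6$
$z{\left(c \right)} = 23$ ($z{\left(c \right)} = 66 - 43 = 23$)
$\left(-13459 + E{\left(-44,11 \right)}\right) \left(60 + 7405\right) + z{\left(l \right)} = \left(-13459 + 6\right) \left(60 + 7405\right) + 23 = \left(-13453\right) 7465 + 23 = -100426645 + 23 = -100426622$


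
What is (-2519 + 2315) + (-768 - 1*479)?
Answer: -1451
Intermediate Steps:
(-2519 + 2315) + (-768 - 1*479) = -204 + (-768 - 479) = -204 - 1247 = -1451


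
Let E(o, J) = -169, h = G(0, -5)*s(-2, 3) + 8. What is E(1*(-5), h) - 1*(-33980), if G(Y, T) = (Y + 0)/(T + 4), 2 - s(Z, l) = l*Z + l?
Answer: 33811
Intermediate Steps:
s(Z, l) = 2 - l - Z*l (s(Z, l) = 2 - (l*Z + l) = 2 - (Z*l + l) = 2 - (l + Z*l) = 2 + (-l - Z*l) = 2 - l - Z*l)
G(Y, T) = Y/(4 + T)
h = 8 (h = (0/(4 - 5))*(2 - 1*3 - 1*(-2)*3) + 8 = (0/(-1))*(2 - 3 + 6) + 8 = (0*(-1))*5 + 8 = 0*5 + 8 = 0 + 8 = 8)
E(1*(-5), h) - 1*(-33980) = -169 - 1*(-33980) = -169 + 33980 = 33811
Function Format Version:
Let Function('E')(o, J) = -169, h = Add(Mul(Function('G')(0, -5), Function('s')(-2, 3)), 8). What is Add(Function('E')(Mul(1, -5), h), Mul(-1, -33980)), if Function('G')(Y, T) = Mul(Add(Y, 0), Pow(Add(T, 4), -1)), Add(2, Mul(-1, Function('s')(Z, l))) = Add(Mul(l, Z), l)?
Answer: 33811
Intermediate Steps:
Function('s')(Z, l) = Add(2, Mul(-1, l), Mul(-1, Z, l)) (Function('s')(Z, l) = Add(2, Mul(-1, Add(Mul(l, Z), l))) = Add(2, Mul(-1, Add(Mul(Z, l), l))) = Add(2, Mul(-1, Add(l, Mul(Z, l)))) = Add(2, Add(Mul(-1, l), Mul(-1, Z, l))) = Add(2, Mul(-1, l), Mul(-1, Z, l)))
Function('G')(Y, T) = Mul(Y, Pow(Add(4, T), -1))
h = 8 (h = Add(Mul(Mul(0, Pow(Add(4, -5), -1)), Add(2, Mul(-1, 3), Mul(-1, -2, 3))), 8) = Add(Mul(Mul(0, Pow(-1, -1)), Add(2, -3, 6)), 8) = Add(Mul(Mul(0, -1), 5), 8) = Add(Mul(0, 5), 8) = Add(0, 8) = 8)
Add(Function('E')(Mul(1, -5), h), Mul(-1, -33980)) = Add(-169, Mul(-1, -33980)) = Add(-169, 33980) = 33811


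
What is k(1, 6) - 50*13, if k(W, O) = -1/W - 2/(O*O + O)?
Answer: -13672/21 ≈ -651.05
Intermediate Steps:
k(W, O) = -1/W - 2/(O + O**2) (k(W, O) = -1/W - 2/(O**2 + O) = -1/W - 2/(O + O**2))
k(1, 6) - 50*13 = (-1*6 - 1*6**2 - 2*1)/(6*1*(1 + 6)) - 50*13 = (1/6)*1*(-6 - 1*36 - 2)/7 - 650 = (1/6)*1*(1/7)*(-6 - 36 - 2) - 650 = (1/6)*1*(1/7)*(-44) - 650 = -22/21 - 650 = -13672/21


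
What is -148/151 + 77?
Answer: 11479/151 ≈ 76.020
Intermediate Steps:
-148/151 + 77 = 11479/151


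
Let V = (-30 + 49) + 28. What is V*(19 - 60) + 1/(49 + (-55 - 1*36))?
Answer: -80935/42 ≈ -1927.0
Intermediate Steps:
V = 47 (V = 19 + 28 = 47)
V*(19 - 60) + 1/(49 + (-55 - 1*36)) = 47*(19 - 60) + 1/(49 + (-55 - 1*36)) = 47*(-41) + 1/(49 + (-55 - 36)) = -1927 + 1/(49 - 91) = -1927 + 1/(-42) = -1927 - 1/42 = -80935/42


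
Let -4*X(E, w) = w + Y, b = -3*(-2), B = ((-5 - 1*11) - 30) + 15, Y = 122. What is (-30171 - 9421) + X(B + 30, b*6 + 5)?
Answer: -158531/4 ≈ -39633.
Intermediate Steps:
B = -31 (B = ((-5 - 11) - 30) + 15 = (-16 - 30) + 15 = -46 + 15 = -31)
b = 6
X(E, w) = -61/2 - w/4 (X(E, w) = -(w + 122)/4 = -(122 + w)/4 = -61/2 - w/4)
(-30171 - 9421) + X(B + 30, b*6 + 5) = (-30171 - 9421) + (-61/2 - (6*6 + 5)/4) = -39592 + (-61/2 - (36 + 5)/4) = -39592 + (-61/2 - 1/4*41) = -39592 + (-61/2 - 41/4) = -39592 - 163/4 = -158531/4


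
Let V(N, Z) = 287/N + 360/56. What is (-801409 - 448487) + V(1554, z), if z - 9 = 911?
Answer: -1942328107/1554 ≈ -1.2499e+6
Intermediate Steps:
z = 920 (z = 9 + 911 = 920)
V(N, Z) = 45/7 + 287/N (V(N, Z) = 287/N + 360*(1/56) = 287/N + 45/7 = 45/7 + 287/N)
(-801409 - 448487) + V(1554, z) = (-801409 - 448487) + (45/7 + 287/1554) = -1249896 + (45/7 + 287*(1/1554)) = -1249896 + (45/7 + 41/222) = -1249896 + 10277/1554 = -1942328107/1554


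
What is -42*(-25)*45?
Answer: 47250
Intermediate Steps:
-42*(-25)*45 = 1050*45 = 47250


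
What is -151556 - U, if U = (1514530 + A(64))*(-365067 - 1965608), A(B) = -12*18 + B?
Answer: 3529522793594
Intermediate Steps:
A(B) = -216 + B
U = -3529522945150 (U = (1514530 + (-216 + 64))*(-365067 - 1965608) = (1514530 - 152)*(-2330675) = 1514378*(-2330675) = -3529522945150)
-151556 - U = -151556 - 1*(-3529522945150) = -151556 + 3529522945150 = 3529522793594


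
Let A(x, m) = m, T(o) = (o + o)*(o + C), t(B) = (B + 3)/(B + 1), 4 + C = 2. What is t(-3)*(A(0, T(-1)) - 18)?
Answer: 0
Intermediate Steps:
C = -2 (C = -4 + 2 = -2)
t(B) = (3 + B)/(1 + B)
T(o) = 2*o*(-2 + o) (T(o) = (o + o)*(o - 2) = (2*o)*(-2 + o) = 2*o*(-2 + o))
t(-3)*(A(0, T(-1)) - 18) = ((3 - 3)/(1 - 3))*(2*(-1)*(-2 - 1) - 18) = (0/(-2))*(2*(-1)*(-3) - 18) = (-½*0)*(6 - 18) = 0*(-12) = 0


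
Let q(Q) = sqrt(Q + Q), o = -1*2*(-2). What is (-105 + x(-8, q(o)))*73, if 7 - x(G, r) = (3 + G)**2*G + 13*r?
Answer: 7446 - 1898*sqrt(2) ≈ 4761.8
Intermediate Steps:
o = 4 (o = -2*(-2) = 4)
q(Q) = sqrt(2)*sqrt(Q) (q(Q) = sqrt(2*Q) = sqrt(2)*sqrt(Q))
x(G, r) = 7 - 13*r - G*(3 + G)**2 (x(G, r) = 7 - ((3 + G)**2*G + 13*r) = 7 - (G*(3 + G)**2 + 13*r) = 7 - (13*r + G*(3 + G)**2) = 7 + (-13*r - G*(3 + G)**2) = 7 - 13*r - G*(3 + G)**2)
(-105 + x(-8, q(o)))*73 = (-105 + (7 - 13*sqrt(2)*sqrt(4) - 1*(-8)*(3 - 8)**2))*73 = (-105 + (7 - 13*sqrt(2)*2 - 1*(-8)*(-5)**2))*73 = (-105 + (7 - 26*sqrt(2) - 1*(-8)*25))*73 = (-105 + (7 - 26*sqrt(2) + 200))*73 = (-105 + (207 - 26*sqrt(2)))*73 = (102 - 26*sqrt(2))*73 = 7446 - 1898*sqrt(2)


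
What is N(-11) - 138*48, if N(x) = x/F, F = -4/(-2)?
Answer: -13259/2 ≈ -6629.5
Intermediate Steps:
F = 2 (F = -4*(-½) = 2)
N(x) = x/2
N(-11) - 138*48 = (½)*(-11) - 138*48 = -11/2 - 6624 = -13259/2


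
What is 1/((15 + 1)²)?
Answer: 1/256 ≈ 0.0039063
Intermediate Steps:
1/((15 + 1)²) = 1/(16²) = 1/256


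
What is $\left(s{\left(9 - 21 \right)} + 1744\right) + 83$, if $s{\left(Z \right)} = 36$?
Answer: $1863$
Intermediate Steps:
$\left(s{\left(9 - 21 \right)} + 1744\right) + 83 = \left(36 + 1744\right) + 83 = 1780 + 83 = 1863$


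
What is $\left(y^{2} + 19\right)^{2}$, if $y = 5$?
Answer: $1936$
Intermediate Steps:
$\left(y^{2} + 19\right)^{2} = \left(5^{2} + 19\right)^{2} = \left(25 + 19\right)^{2} = 44^{2} = 1936$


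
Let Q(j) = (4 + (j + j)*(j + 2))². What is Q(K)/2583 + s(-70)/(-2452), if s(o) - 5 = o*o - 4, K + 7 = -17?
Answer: 2742407917/6333516 ≈ 433.00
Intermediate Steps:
K = -24 (K = -7 - 17 = -24)
s(o) = 1 + o² (s(o) = 5 + (o*o - 4) = 5 + (o² - 4) = 5 + (-4 + o²) = 1 + o²)
Q(j) = (4 + 2*j*(2 + j))² (Q(j) = (4 + (2*j)*(2 + j))² = (4 + 2*j*(2 + j))²)
Q(K)/2583 + s(-70)/(-2452) = (4*(2 + (-24)² + 2*(-24))²)/2583 + (1 + (-70)²)/(-2452) = (4*(2 + 576 - 48)²)*(1/2583) + (1 + 4900)*(-1/2452) = (4*530²)*(1/2583) + 4901*(-1/2452) = (4*280900)*(1/2583) - 4901/2452 = 1123600*(1/2583) - 4901/2452 = 1123600/2583 - 4901/2452 = 2742407917/6333516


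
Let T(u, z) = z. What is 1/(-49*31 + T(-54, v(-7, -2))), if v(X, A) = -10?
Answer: -1/1529 ≈ -0.00065402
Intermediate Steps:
1/(-49*31 + T(-54, v(-7, -2))) = 1/(-49*31 - 10) = 1/(-1519 - 10) = 1/(-1529) = -1/1529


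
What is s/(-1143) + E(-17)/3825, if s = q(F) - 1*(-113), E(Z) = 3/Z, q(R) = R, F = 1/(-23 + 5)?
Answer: -14695283/148647150 ≈ -0.098860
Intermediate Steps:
F = -1/18 (F = 1/(-18) = -1/18 ≈ -0.055556)
s = 2033/18 (s = -1/18 - 1*(-113) = -1/18 + 113 = 2033/18 ≈ 112.94)
s/(-1143) + E(-17)/3825 = (2033/18)/(-1143) + (3/(-17))/3825 = (2033/18)*(-1/1143) + (3*(-1/17))*(1/3825) = -2033/20574 - 3/17*1/3825 = -2033/20574 - 1/21675 = -14695283/148647150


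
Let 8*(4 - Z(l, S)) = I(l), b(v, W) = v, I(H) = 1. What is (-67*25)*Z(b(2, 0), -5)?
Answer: -51925/8 ≈ -6490.6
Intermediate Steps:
Z(l, S) = 31/8 (Z(l, S) = 4 - ⅛*1 = 4 - ⅛ = 31/8)
(-67*25)*Z(b(2, 0), -5) = -67*25*(31/8) = -1675*31/8 = -51925/8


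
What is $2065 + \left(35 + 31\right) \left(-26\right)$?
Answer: $349$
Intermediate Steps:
$2065 + \left(35 + 31\right) \left(-26\right) = 2065 + 66 \left(-26\right) = 2065 - 1716 = 349$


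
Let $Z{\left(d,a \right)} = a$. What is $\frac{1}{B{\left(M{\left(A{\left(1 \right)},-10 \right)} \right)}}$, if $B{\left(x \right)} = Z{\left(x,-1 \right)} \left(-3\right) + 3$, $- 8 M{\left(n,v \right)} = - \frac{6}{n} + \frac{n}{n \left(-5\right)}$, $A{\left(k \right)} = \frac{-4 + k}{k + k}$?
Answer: $\frac{1}{6} \approx 0.16667$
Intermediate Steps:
$A{\left(k \right)} = \frac{-4 + k}{2 k}$
$M{\left(n,v \right)} = \frac{1}{40} + \frac{3}{4 n}$ ($M{\left(n,v \right)} = - \frac{- \frac{6}{n} + \frac{n}{n \left(-5\right)}}{8} = - \frac{- \frac{6}{n} + \frac{n}{\left(-5\right) n}}{8} = - \frac{- \frac{6}{n} + n \left(- \frac{1}{5 n}\right)}{8} = - \frac{- \frac{6}{n} - \frac{1}{5}}{8} = - \frac{- \frac{1}{5} - \frac{6}{n}}{8} = \frac{1}{40} + \frac{3}{4 n}$)
$B{\left(x \right)} = 6$ ($B{\left(x \right)} = \left(-1\right) \left(-3\right) + 3 = 3 + 3 = 6$)
$\frac{1}{B{\left(M{\left(A{\left(1 \right)},-10 \right)} \right)}} = \frac{1}{6}$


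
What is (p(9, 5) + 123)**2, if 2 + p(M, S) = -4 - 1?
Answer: 13456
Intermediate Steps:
p(M, S) = -7 (p(M, S) = -2 + (-4 - 1) = -2 - 5 = -7)
(p(9, 5) + 123)**2 = (-7 + 123)**2 = 116**2 = 13456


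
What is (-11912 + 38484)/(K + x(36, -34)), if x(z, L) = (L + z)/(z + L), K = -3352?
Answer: -26572/3351 ≈ -7.9296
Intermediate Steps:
x(z, L) = 1 (x(z, L) = (L + z)/(L + z) = 1)
(-11912 + 38484)/(K + x(36, -34)) = (-11912 + 38484)/(-3352 + 1) = 26572/(-3351) = 26572*(-1/3351) = -26572/3351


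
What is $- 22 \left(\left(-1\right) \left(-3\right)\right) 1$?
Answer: $-66$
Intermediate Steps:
$- 22 \left(\left(-1\right) \left(-3\right)\right) 1 = \left(-22\right) 3 \cdot 1 = \left(-66\right) 1 = -66$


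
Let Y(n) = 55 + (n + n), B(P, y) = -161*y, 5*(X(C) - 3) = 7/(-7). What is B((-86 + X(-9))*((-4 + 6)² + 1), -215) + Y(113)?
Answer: 34896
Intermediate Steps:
X(C) = 14/5 (X(C) = 3 + (7/(-7))/5 = 3 + (7*(-⅐))/5 = 3 + (⅕)*(-1) = 3 - ⅕ = 14/5)
Y(n) = 55 + 2*n
B((-86 + X(-9))*((-4 + 6)² + 1), -215) + Y(113) = -161*(-215) + (55 + 2*113) = 34615 + (55 + 226) = 34615 + 281 = 34896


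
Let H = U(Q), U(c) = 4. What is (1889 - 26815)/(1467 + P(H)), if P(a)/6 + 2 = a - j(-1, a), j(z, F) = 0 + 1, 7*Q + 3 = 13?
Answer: -24926/1473 ≈ -16.922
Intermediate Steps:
Q = 10/7 (Q = -3/7 + (1/7)*13 = -3/7 + 13/7 = 10/7 ≈ 1.4286)
j(z, F) = 1
H = 4
P(a) = -18 + 6*a (P(a) = -12 + 6*(a - 1*1) = -12 + 6*(a - 1) = -12 + 6*(-1 + a) = -12 + (-6 + 6*a) = -18 + 6*a)
(1889 - 26815)/(1467 + P(H)) = (1889 - 26815)/(1467 + (-18 + 6*4)) = -24926/(1467 + (-18 + 24)) = -24926/(1467 + 6) = -24926/1473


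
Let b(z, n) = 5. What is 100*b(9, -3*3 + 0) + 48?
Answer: 548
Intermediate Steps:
100*b(9, -3*3 + 0) + 48 = 100*5 + 48 = 500 + 48 = 548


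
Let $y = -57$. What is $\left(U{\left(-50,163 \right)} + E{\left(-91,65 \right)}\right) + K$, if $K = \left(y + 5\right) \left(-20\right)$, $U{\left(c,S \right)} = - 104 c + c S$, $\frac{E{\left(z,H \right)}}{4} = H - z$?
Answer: $-1286$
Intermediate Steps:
$E{\left(z,H \right)} = - 4 z + 4 H$ ($E{\left(z,H \right)} = 4 \left(H - z\right) = - 4 z + 4 H$)
$U{\left(c,S \right)} = - 104 c + S c$
$K = 1040$ ($K = \left(-57 + 5\right) \left(-20\right) = \left(-52\right) \left(-20\right) = 1040$)
$\left(U{\left(-50,163 \right)} + E{\left(-91,65 \right)}\right) + K = \left(- 50 \left(-104 + 163\right) + \left(\left(-4\right) \left(-91\right) + 4 \cdot 65\right)\right) + 1040 = \left(\left(-50\right) 59 + \left(364 + 260\right)\right) + 1040 = \left(-2950 + 624\right) + 1040 = -2326 + 1040 = -1286$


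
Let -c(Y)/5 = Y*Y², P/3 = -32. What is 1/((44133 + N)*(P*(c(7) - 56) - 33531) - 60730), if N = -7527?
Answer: 1/4996109180 ≈ 2.0016e-10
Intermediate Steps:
P = -96 (P = 3*(-32) = -96)
c(Y) = -5*Y³ (c(Y) = -5*Y*Y² = -5*Y³)
1/((44133 + N)*(P*(c(7) - 56) - 33531) - 60730) = 1/((44133 - 7527)*(-96*(-5*7³ - 56) - 33531) - 60730) = 1/(36606*(-96*(-5*343 - 56) - 33531) - 60730) = 1/(36606*(-96*(-1715 - 56) - 33531) - 60730) = 1/(36606*(-96*(-1771) - 33531) - 60730) = 1/(36606*(170016 - 33531) - 60730) = 1/(36606*136485 - 60730) = 1/(4996169910 - 60730) = 1/4996109180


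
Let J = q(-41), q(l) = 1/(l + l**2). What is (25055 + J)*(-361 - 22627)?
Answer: -236145385147/410 ≈ -5.7596e+8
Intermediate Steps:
J = 1/1640 (J = 1/((-41)*(1 - 41)) = -1/41/(-40) = -1/41*(-1/40) = 1/1640 ≈ 0.00060976)
(25055 + J)*(-361 - 22627) = (25055 + 1/1640)*(-361 - 22627) = (41090201/1640)*(-22988) = -236145385147/410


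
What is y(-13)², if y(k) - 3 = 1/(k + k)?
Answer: 5929/676 ≈ 8.7707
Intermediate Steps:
y(k) = 3 + 1/(2*k) (y(k) = 3 + 1/(k + k) = 3 + 1/(2*k))
y(-13)² = (3 + (½)/(-13))² = (3 + (½)*(-1/13))² = (3 - 1/26)² = (77/26)² = 5929/676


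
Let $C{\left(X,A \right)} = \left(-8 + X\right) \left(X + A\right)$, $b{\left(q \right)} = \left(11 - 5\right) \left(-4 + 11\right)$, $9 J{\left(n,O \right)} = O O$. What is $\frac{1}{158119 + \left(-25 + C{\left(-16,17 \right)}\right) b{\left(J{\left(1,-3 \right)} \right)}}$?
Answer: $\frac{1}{156061} \approx 6.4078 \cdot 10^{-6}$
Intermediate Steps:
$J{\left(n,O \right)} = \frac{O^{2}}{9}$ ($J{\left(n,O \right)} = \frac{O O}{9} = \frac{O^{2}}{9}$)
$b{\left(q \right)} = 42$ ($b{\left(q \right)} = 6 \cdot 7 = 42$)
$C{\left(X,A \right)} = \left(-8 + X\right) \left(A + X\right)$
$\frac{1}{158119 + \left(-25 + C{\left(-16,17 \right)}\right) b{\left(J{\left(1,-3 \right)} \right)}} = \frac{1}{158119 + \left(-25 + \left(\left(-16\right)^{2} - 136 - -128 + 17 \left(-16\right)\right)\right) 42} = \frac{1}{158119 + \left(-25 + \left(256 - 136 + 128 - 272\right)\right) 42} = \frac{1}{158119 + \left(-25 - 24\right) 42} = \frac{1}{158119 - 2058} = \frac{1}{156061}$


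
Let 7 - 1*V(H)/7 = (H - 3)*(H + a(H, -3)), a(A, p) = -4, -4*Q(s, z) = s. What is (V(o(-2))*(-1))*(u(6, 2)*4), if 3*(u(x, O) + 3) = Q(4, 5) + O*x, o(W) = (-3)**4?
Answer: 335944/3 ≈ 1.1198e+5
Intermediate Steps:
o(W) = 81
Q(s, z) = -s/4
u(x, O) = -10/3 + O*x/3 (u(x, O) = -3 + (-1/4*4 + O*x)/3 = -3 + (-1 + O*x)/3 = -3 + (-1/3 + O*x/3) = -10/3 + O*x/3)
V(H) = 49 - 7*(-4 + H)*(-3 + H) (V(H) = 49 - 7*(H - 3)*(H - 4) = 49 - 7*(-3 + H)*(-4 + H) = 49 - 7*(-4 + H)*(-3 + H))
(V(o(-2))*(-1))*(u(6, 2)*4) = ((-35 - 7*81**2 + 49*81)*(-1))*((-10/3 + (1/3)*2*6)*4) = ((-35 - 7*6561 + 3969)*(-1))*((-10/3 + 4)*4) = ((-35 - 45927 + 3969)*(-1))*((2/3)*4) = -41993*(-1)*(8/3) = 41993*(8/3) = 335944/3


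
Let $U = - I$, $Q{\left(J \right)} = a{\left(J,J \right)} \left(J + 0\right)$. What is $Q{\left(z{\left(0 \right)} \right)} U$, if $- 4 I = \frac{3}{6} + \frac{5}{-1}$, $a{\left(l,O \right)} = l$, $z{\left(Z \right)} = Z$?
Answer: $0$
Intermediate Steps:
$Q{\left(J \right)} = J^{2}$ ($Q{\left(J \right)} = J \left(J + 0\right) = J J = J^{2}$)
$I = \frac{9}{8}$ ($I = - \frac{\frac{3}{6} + \frac{5}{-1}}{4} = - \frac{3 \cdot \frac{1}{6} + 5 \left(-1\right)}{4} = - \frac{\frac{1}{2} - 5}{4} = \left(- \frac{1}{4}\right) \left(- \frac{9}{2}\right) = \frac{9}{8} \approx 1.125$)
$U = - \frac{9}{8}$ ($U = \left(-1\right) \frac{9}{8} = - \frac{9}{8} \approx -1.125$)
$Q{\left(z{\left(0 \right)} \right)} U = 0^{2} \left(- \frac{9}{8}\right) = 0 \left(- \frac{9}{8}\right) = 0$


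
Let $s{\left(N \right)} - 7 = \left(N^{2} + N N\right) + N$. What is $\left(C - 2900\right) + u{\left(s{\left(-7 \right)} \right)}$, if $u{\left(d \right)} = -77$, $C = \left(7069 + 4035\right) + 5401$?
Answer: $13528$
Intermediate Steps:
$s{\left(N \right)} = 7 + N + 2 N^{2}$ ($s{\left(N \right)} = 7 + \left(\left(N^{2} + N N\right) + N\right) = 7 + \left(\left(N^{2} + N^{2}\right) + N\right) = 7 + \left(2 N^{2} + N\right) = 7 + \left(N + 2 N^{2}\right) = 7 + N + 2 N^{2}$)
$C = 16505$ ($C = 11104 + 5401 = 16505$)
$\left(C - 2900\right) + u{\left(s{\left(-7 \right)} \right)} = \left(16505 - 2900\right) - 77 = 13605 - 77 = 13528$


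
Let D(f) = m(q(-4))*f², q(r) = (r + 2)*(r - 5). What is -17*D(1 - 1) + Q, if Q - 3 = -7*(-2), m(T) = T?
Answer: 17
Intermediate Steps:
q(r) = (-5 + r)*(2 + r) (q(r) = (2 + r)*(-5 + r) = (-5 + r)*(2 + r))
Q = 17 (Q = 3 - 7*(-2) = 3 + 14 = 17)
D(f) = 18*f² (D(f) = (-10 + (-4)² - 3*(-4))*f² = (-10 + 16 + 12)*f² = 18*f²)
-17*D(1 - 1) + Q = -306*(1 - 1)² + 17 = -306*0² + 17 = -306*0 + 17 = -17*0 + 17 = 0 + 17 = 17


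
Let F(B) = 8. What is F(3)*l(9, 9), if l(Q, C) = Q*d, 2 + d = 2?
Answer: 0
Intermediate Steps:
d = 0 (d = -2 + 2 = 0)
l(Q, C) = 0 (l(Q, C) = Q*0 = 0)
F(3)*l(9, 9) = 8*0 = 0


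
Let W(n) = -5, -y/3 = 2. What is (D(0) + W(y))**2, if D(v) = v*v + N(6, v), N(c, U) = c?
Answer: 1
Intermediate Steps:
y = -6 (y = -3*2 = -6)
D(v) = 6 + v**2 (D(v) = v*v + 6 = v**2 + 6 = 6 + v**2)
(D(0) + W(y))**2 = ((6 + 0**2) - 5)**2 = ((6 + 0) - 5)**2 = (6 - 5)**2 = 1**2 = 1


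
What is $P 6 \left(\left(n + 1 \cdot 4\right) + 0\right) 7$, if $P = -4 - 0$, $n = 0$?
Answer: $-672$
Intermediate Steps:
$P = -4$ ($P = -4 + 0 = -4$)
$P 6 \left(\left(n + 1 \cdot 4\right) + 0\right) 7 = - 4 \cdot 6 \left(\left(0 + 1 \cdot 4\right) + 0\right) 7 = - 4 \cdot 6 \left(\left(0 + 4\right) + 0\right) 7 = - 4 \cdot 6 \left(4 + 0\right) 7 = - 4 \cdot 6 \cdot 4 \cdot 7 = \left(-4\right) 24 \cdot 7 = \left(-96\right) 7 = -672$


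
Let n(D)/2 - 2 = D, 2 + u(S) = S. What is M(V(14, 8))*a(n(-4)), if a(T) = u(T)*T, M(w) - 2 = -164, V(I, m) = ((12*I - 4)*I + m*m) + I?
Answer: -3888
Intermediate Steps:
u(S) = -2 + S
V(I, m) = I + m² + I*(-4 + 12*I) (V(I, m) = ((-4 + 12*I)*I + m²) + I = (I*(-4 + 12*I) + m²) + I = (m² + I*(-4 + 12*I)) + I = I + m² + I*(-4 + 12*I))
n(D) = 4 + 2*D
M(w) = -162 (M(w) = 2 - 164 = -162)
a(T) = T*(-2 + T) (a(T) = (-2 + T)*T = T*(-2 + T))
M(V(14, 8))*a(n(-4)) = -162*(4 + 2*(-4))*(-2 + (4 + 2*(-4))) = -162*(4 - 8)*(-2 + (4 - 8)) = -(-648)*(-2 - 4) = -(-648)*(-6) = -162*24 = -3888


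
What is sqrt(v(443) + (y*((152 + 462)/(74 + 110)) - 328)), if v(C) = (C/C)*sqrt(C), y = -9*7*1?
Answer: sqrt(-1138891 + 2116*sqrt(443))/46 ≈ 22.742*I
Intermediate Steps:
y = -63 (y = -63*1 = -63)
v(C) = sqrt(C) (v(C) = 1*sqrt(C) = sqrt(C))
sqrt(v(443) + (y*((152 + 462)/(74 + 110)) - 328)) = sqrt(sqrt(443) + (-63*(152 + 462)/(74 + 110) - 328)) = sqrt(sqrt(443) + (-38682/184 - 328)) = sqrt(sqrt(443) + (-63*307/92 - 328)) = sqrt(sqrt(443) + (-19341/92 - 328)) = sqrt(sqrt(443) - 49517/92) = sqrt(-49517/92 + sqrt(443))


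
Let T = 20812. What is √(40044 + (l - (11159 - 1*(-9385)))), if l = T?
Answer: 2*√10078 ≈ 200.78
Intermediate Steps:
l = 20812
√(40044 + (l - (11159 - 1*(-9385)))) = √(40044 + (20812 - (11159 - 1*(-9385)))) = √(40044 + (20812 - (11159 + 9385))) = √(40044 + (20812 - 1*20544)) = √(40044 + (20812 - 20544)) = √(40044 + 268) = √40312 = 2*√10078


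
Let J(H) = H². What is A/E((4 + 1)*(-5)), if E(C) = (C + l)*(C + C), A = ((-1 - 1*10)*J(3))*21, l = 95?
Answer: 297/500 ≈ 0.59400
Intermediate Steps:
A = -2079 (A = ((-1 - 1*10)*3²)*21 = ((-1 - 10)*9)*21 = -11*9*21 = -99*21 = -2079)
E(C) = 2*C*(95 + C) (E(C) = (C + 95)*(C + C) = (95 + C)*(2*C) = 2*C*(95 + C))
A/E((4 + 1)*(-5)) = -2079*(-1/(10*(4 + 1)*(95 + (4 + 1)*(-5)))) = -2079*(-1/(50*(95 + 5*(-5)))) = -2079*(-1/(50*(95 - 25))) = -2079/(2*(-25)*70) = -2079/(-3500) = -2079*(-1/3500) = 297/500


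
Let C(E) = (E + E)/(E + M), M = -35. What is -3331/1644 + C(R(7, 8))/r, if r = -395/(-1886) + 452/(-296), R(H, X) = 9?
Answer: -20478865/13646022 ≈ -1.5007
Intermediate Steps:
r = -45972/34891 (r = -395*(-1/1886) + 452*(-1/296) = 395/1886 - 113/74 = -45972/34891 ≈ -1.3176)
C(E) = 2*E/(-35 + E) (C(E) = (E + E)/(E - 35) = (2*E)/(-35 + E) = 2*E/(-35 + E))
-3331/1644 + C(R(7, 8))/r = -3331/1644 + (2*9/(-35 + 9))/(-45972/34891) = -3331*1/1644 + (2*9/(-26))*(-34891/45972) = -3331/1644 + (2*9*(-1/26))*(-34891/45972) = -3331/1644 - 9/13*(-34891/45972) = -3331/1644 + 34891/66404 = -20478865/13646022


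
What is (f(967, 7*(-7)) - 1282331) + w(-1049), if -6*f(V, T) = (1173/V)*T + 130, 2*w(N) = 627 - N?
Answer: -7435290619/5802 ≈ -1.2815e+6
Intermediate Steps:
w(N) = 627/2 - N/2 (w(N) = (627 - N)/2 = 627/2 - N/2)
f(V, T) = -65/3 - 391*T/(2*V) (f(V, T) = -((1173/V)*T + 130)/6 = -(1173*T/V + 130)/6 = -(130 + 1173*T/V)/6 = -65/3 - 391*T/(2*V))
(f(967, 7*(-7)) - 1282331) + w(-1049) = ((1/6)*(-8211*(-7) - 130*967)/967 - 1282331) + (627/2 - 1/2*(-1049)) = ((1/6)*(1/967)*(-1173*(-49) - 125710) - 1282331) + (627/2 + 1049/2) = ((1/6)*(1/967)*(57477 - 125710) - 1282331) + 838 = ((1/6)*(1/967)*(-68233) - 1282331) + 838 = (-68233/5802 - 1282331) + 838 = -7440152695/5802 + 838 = -7435290619/5802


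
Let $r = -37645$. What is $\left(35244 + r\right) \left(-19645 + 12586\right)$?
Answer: $16948659$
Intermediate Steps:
$\left(35244 + r\right) \left(-19645 + 12586\right) = \left(35244 - 37645\right) \left(-19645 + 12586\right) = \left(-2401\right) \left(-7059\right) = 16948659$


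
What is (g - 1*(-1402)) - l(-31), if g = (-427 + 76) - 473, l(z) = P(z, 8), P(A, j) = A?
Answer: 609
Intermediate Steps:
l(z) = z
g = -824 (g = -351 - 473 = -824)
(g - 1*(-1402)) - l(-31) = (-824 - 1*(-1402)) - 1*(-31) = (-824 + 1402) + 31 = 578 + 31 = 609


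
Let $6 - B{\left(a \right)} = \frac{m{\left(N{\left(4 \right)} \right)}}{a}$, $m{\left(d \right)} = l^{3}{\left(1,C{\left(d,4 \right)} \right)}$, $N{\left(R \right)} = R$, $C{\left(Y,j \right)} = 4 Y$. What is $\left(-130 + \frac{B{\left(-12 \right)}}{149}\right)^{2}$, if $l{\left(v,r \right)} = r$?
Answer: $\frac{3256756624}{199809} \approx 16299.0$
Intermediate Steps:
$m{\left(d \right)} = 64 d^{3}$ ($m{\left(d \right)} = \left(4 d\right)^{3} = 64 d^{3}$)
$B{\left(a \right)} = 6 - \frac{4096}{a}$ ($B{\left(a \right)} = 6 - \frac{64 \cdot 4^{3}}{a} = 6 - \frac{64 \cdot 64}{a} = 6 - \frac{4096}{a}$)
$\left(-130 + \frac{B{\left(-12 \right)}}{149}\right)^{2} = \left(-130 + \frac{6 - \frac{4096}{-12}}{149}\right)^{2} = \left(-130 + \left(6 - - \frac{1024}{3}\right) \frac{1}{149}\right)^{2} = \left(-130 + \left(6 + \frac{1024}{3}\right) \frac{1}{149}\right)^{2} = \left(-130 + \frac{1042}{3} \cdot \frac{1}{149}\right)^{2} = \left(-130 + \frac{1042}{447}\right)^{2} = \left(- \frac{57068}{447}\right)^{2} = \frac{3256756624}{199809}$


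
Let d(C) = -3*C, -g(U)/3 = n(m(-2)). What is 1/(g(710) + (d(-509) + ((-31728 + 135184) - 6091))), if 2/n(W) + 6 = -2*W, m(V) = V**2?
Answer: 7/692247 ≈ 1.0112e-5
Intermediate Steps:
n(W) = 2/(-6 - 2*W)
g(U) = 3/7 (g(U) = -(-3)/(3 + (-2)**2) = -(-3)/(3 + 4) = -(-3)/7 = -3*(-1/7) = 3/7)
1/(g(710) + (d(-509) + ((-31728 + 135184) - 6091))) = 1/(3/7 + (-3*(-509) + ((-31728 + 135184) - 6091))) = 1/(3/7 + (1527 + (103456 - 6091))) = 1/(3/7 + (1527 + 97365)) = 1/(3/7 + 98892) = 1/(692247/7) = 7/692247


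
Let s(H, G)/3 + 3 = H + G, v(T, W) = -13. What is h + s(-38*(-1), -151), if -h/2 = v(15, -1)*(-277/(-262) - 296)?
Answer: -1050163/131 ≈ -8016.5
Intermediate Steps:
h = -1004575/131 (h = -(-26)*(-277/(-262) - 296) = -(-26)*(-277*(-1/262) - 296) = -(-26)*(277/262 - 296) = -(-26)*(-77275)/262 = -2*1004575/262 = -1004575/131 ≈ -7668.5)
s(H, G) = -9 + 3*G + 3*H (s(H, G) = -9 + 3*(H + G) = -9 + 3*(G + H) = -9 + (3*G + 3*H) = -9 + 3*G + 3*H)
h + s(-38*(-1), -151) = -1004575/131 + (-9 + 3*(-151) + 3*(-38*(-1))) = -1004575/131 + (-9 - 453 + 3*38) = -1004575/131 + (-9 - 453 + 114) = -1004575/131 - 348 = -1050163/131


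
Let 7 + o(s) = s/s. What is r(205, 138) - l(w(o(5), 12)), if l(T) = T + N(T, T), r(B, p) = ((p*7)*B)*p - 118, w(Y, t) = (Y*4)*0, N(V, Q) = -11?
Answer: 27328033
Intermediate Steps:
o(s) = -6 (o(s) = -7 + s/s = -7 + 1 = -6)
w(Y, t) = 0 (w(Y, t) = (4*Y)*0 = 0)
r(B, p) = -118 + 7*B*p² (r(B, p) = ((7*p)*B)*p - 118 = (7*B*p)*p - 118 = 7*B*p² - 118 = -118 + 7*B*p²)
l(T) = -11 + T (l(T) = T - 11 = -11 + T)
r(205, 138) - l(w(o(5), 12)) = (-118 + 7*205*138²) - (-11 + 0) = (-118 + 7*205*19044) - 1*(-11) = (-118 + 27328140) + 11 = 27328022 + 11 = 27328033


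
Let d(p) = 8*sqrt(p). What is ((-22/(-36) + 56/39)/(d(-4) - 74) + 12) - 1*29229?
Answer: -19594223471/670644 - 958*I/167661 ≈ -29217.0 - 0.0057139*I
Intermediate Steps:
((-22/(-36) + 56/39)/(d(-4) - 74) + 12) - 1*29229 = ((-22/(-36) + 56/39)/(8*sqrt(-4) - 74) + 12) - 1*29229 = ((-22*(-1/36) + 56*(1/39))/(8*(2*I) - 74) + 12) - 29229 = ((11/18 + 56/39)/(16*I - 74) + 12) - 29229 = ((479/234)/(-74 + 16*I) + 12) - 29229 = (((-74 - 16*I)/5732)*(479/234) + 12) - 29229 = (479*(-74 - 16*I)/1341288 + 12) - 29229 = (12 + 479*(-74 - 16*I)/1341288) - 29229 = -29217 + 479*(-74 - 16*I)/1341288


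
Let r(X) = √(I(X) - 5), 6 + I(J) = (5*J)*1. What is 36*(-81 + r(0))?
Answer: -2916 + 36*I*√11 ≈ -2916.0 + 119.4*I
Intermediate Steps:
I(J) = -6 + 5*J (I(J) = -6 + (5*J)*1 = -6 + 5*J)
r(X) = √(-11 + 5*X) (r(X) = √((-6 + 5*X) - 5) = √(-11 + 5*X))
36*(-81 + r(0)) = 36*(-81 + √(-11 + 5*0)) = 36*(-81 + √(-11 + 0)) = 36*(-81 + √(-11)) = 36*(-81 + I*√11) = -2916 + 36*I*√11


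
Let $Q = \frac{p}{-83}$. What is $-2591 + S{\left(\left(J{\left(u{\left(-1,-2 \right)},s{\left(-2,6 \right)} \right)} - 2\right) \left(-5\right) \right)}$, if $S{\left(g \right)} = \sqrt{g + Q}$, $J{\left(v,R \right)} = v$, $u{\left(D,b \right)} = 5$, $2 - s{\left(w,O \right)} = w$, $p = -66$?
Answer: $-2591 + \frac{3 i \sqrt{10873}}{83} \approx -2591.0 + 3.7689 i$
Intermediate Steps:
$s{\left(w,O \right)} = 2 - w$
$Q = \frac{66}{83}$ ($Q = - \frac{66}{-83} = \left(-66\right) \left(- \frac{1}{83}\right) = \frac{66}{83} \approx 0.79518$)
$S{\left(g \right)} = \sqrt{\frac{66}{83} + g}$ ($S{\left(g \right)} = \sqrt{g + \frac{66}{83}} = \sqrt{\frac{66}{83} + g}$)
$-2591 + S{\left(\left(J{\left(u{\left(-1,-2 \right)},s{\left(-2,6 \right)} \right)} - 2\right) \left(-5\right) \right)} = -2591 + \frac{\sqrt{5478 + 6889 \left(5 - 2\right) \left(-5\right)}}{83} = -2591 + \frac{\sqrt{5478 + 6889 \cdot 3 \left(-5\right)}}{83} = -2591 + \frac{\sqrt{5478 + 6889 \left(-15\right)}}{83} = -2591 + \frac{\sqrt{5478 - 103335}}{83} = -2591 + \frac{\sqrt{-97857}}{83} = -2591 + \frac{3 i \sqrt{10873}}{83}$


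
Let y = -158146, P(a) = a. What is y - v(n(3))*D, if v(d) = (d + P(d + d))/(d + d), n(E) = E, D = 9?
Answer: -316319/2 ≈ -1.5816e+5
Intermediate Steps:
v(d) = 3/2 (v(d) = (d + (d + d))/(d + d) = (d + 2*d)/((2*d)) = (3*d)*(1/(2*d)) = 3/2)
y - v(n(3))*D = -158146 - 3*9/2 = -158146 - 1*27/2 = -158146 - 27/2 = -316319/2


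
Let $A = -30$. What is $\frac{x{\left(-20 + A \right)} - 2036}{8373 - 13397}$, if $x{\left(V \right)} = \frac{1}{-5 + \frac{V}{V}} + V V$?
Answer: $- \frac{1855}{20096} \approx -0.092307$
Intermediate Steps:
$x{\left(V \right)} = - \frac{1}{4} + V^{2}$ ($x{\left(V \right)} = \frac{1}{-5 + 1} + V^{2} = \frac{1}{-4} + V^{2} = - \frac{1}{4} + V^{2}$)
$\frac{x{\left(-20 + A \right)} - 2036}{8373 - 13397} = \frac{\left(- \frac{1}{4} + \left(-20 - 30\right)^{2}\right) - 2036}{8373 - 13397} = \frac{\left(- \frac{1}{4} + \left(-50\right)^{2}\right) - 2036}{-5024} = \left(\left(- \frac{1}{4} + 2500\right) - 2036\right) \left(- \frac{1}{5024}\right) = \left(\frac{9999}{4} - 2036\right) \left(- \frac{1}{5024}\right) = \frac{1855}{4} \left(- \frac{1}{5024}\right) = - \frac{1855}{20096}$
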